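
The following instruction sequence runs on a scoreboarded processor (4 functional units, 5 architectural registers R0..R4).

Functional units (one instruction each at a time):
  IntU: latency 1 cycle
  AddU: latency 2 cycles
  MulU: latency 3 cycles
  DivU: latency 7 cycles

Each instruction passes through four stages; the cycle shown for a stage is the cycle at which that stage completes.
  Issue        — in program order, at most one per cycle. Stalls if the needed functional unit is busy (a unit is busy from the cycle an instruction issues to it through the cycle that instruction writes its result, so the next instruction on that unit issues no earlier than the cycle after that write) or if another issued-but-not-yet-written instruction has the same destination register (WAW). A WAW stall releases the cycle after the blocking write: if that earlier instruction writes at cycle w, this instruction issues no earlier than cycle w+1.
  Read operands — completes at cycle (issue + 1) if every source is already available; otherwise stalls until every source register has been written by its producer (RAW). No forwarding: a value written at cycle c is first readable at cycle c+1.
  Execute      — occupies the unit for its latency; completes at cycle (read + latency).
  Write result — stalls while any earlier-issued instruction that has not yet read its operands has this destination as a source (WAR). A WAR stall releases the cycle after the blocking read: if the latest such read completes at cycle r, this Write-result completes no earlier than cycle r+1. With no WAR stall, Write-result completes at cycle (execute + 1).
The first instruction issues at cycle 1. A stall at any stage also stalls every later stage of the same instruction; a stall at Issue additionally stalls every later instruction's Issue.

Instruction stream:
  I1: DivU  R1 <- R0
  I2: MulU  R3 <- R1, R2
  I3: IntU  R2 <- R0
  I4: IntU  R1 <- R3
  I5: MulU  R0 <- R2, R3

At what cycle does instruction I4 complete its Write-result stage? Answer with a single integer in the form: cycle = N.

[1] I1 dispatched to DivU
[2] I1 operands ready, I2 dispatched to MulU
[3] I3 dispatched to IntU
[4] I3 operands ready
[5] I3 complete
[9] I1 complete
[10] R1←I1
[11] I2 operands ready
[12] R2←I3
[13] I4 dispatched to IntU
[14] I2 complete
[15] R3←I2
[16] I4 operands ready, I5 dispatched to MulU
[17] I4 complete, I5 operands ready
[18] R1←I4
[20] I5 complete
[21] R0←I5

cycle = 18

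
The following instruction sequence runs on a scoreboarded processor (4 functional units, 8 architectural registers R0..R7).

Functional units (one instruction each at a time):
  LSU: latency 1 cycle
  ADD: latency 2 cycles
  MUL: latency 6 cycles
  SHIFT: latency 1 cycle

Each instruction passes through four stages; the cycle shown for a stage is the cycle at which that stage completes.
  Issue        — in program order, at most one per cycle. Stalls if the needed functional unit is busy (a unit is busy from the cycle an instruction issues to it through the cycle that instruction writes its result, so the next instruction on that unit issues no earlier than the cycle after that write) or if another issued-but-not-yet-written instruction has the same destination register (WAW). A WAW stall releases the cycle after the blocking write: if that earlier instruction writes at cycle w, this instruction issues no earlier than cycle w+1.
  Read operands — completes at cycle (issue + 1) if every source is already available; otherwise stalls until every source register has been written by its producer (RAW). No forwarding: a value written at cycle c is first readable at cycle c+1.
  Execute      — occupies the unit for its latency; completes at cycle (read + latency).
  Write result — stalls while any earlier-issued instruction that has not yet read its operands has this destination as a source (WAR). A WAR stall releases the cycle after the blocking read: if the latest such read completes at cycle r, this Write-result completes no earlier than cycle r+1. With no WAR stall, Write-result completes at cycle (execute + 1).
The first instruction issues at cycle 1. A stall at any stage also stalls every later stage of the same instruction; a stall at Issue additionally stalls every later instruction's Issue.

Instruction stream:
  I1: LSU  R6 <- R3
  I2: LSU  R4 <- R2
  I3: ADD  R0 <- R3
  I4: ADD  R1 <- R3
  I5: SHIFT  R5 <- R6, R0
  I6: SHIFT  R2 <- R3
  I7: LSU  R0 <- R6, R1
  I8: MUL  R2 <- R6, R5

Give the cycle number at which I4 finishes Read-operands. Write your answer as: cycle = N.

c1: issue I1 (LSU)
c2: I1 read-ops
c3: I1 finished on LSU
c4: I1→R6
c5: issue I2 (LSU)
c6: I2 read-ops, issue I3 (ADD)
c7: I2 finished on LSU, I3 read-ops
c8: I2→R4
c9: I3 finished on ADD
c10: I3→R0
c11: issue I4 (ADD)
c12: I4 read-ops, issue I5 (SHIFT)
c13: I5 read-ops
c14: I4 finished on ADD, I5 finished on SHIFT
c15: I4→R1, I5→R5
c16: issue I6 (SHIFT)
c17: I6 read-ops, issue I7 (LSU)
c18: I6 finished on SHIFT, I7 read-ops
c19: I6→R2, I7 finished on LSU
c20: I7→R0, issue I8 (MUL)
c21: I8 read-ops
c27: I8 finished on MUL
c28: I8→R2

cycle = 12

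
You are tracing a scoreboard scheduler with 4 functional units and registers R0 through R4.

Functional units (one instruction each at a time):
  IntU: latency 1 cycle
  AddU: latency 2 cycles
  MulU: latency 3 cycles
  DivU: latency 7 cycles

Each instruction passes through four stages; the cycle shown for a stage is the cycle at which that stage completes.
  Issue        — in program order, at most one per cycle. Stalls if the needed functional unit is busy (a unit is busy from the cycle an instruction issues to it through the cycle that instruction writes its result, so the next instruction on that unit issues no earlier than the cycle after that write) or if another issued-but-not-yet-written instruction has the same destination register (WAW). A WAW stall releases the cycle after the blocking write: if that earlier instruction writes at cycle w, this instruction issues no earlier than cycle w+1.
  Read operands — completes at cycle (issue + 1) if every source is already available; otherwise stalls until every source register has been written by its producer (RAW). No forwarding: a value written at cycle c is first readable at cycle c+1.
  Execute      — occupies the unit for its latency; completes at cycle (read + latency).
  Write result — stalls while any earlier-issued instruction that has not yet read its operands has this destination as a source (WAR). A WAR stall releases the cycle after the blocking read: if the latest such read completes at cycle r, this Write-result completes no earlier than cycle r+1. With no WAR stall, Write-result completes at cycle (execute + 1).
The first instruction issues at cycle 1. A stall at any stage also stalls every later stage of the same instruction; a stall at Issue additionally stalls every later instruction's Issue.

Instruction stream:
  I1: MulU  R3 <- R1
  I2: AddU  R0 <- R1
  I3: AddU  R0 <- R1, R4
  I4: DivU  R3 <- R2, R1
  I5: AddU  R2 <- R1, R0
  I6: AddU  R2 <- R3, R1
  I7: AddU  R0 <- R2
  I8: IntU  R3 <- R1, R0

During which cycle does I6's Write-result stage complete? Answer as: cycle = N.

t=1  I1 issues→MulU
t=2  I1 reads, I2 issues→AddU
t=3  I2 reads
t=5  I1 exec-done, I2 exec-done
t=6  I1 writes R3, I2 writes R0
t=7  I3 issues→AddU
t=8  I3 reads, I4 issues→DivU
t=9  I4 reads
t=10  I3 exec-done
t=11  I3 writes R0
t=12  I5 issues→AddU
t=13  I5 reads
t=15  I5 exec-done
t=16  I4 exec-done, I5 writes R2
t=17  I4 writes R3, I6 issues→AddU
t=18  I6 reads
t=20  I6 exec-done
t=21  I6 writes R2
t=22  I7 issues→AddU
t=23  I7 reads, I8 issues→IntU
t=25  I7 exec-done
t=26  I7 writes R0
t=27  I8 reads
t=28  I8 exec-done
t=29  I8 writes R3

cycle = 21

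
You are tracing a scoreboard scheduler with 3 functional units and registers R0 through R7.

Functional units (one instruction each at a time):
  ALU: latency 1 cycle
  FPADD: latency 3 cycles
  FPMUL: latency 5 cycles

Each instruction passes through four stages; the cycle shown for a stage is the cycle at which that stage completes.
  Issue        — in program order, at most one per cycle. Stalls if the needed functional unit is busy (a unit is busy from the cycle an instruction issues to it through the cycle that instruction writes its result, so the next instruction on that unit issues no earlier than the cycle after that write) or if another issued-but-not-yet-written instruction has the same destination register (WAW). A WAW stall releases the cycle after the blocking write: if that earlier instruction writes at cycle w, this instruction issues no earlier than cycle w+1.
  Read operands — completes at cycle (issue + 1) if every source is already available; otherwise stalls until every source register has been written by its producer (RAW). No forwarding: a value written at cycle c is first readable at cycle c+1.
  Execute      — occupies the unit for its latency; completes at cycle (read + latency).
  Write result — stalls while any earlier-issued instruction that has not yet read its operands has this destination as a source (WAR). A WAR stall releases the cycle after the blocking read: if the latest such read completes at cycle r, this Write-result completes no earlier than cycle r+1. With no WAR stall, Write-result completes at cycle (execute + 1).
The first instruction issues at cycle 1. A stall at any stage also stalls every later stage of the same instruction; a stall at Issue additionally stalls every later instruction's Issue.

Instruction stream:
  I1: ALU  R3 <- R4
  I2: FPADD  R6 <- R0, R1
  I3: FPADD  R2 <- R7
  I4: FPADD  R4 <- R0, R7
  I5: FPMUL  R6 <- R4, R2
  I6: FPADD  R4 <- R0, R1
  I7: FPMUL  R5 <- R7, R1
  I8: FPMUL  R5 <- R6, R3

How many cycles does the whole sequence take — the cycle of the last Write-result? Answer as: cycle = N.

I1 -> (1, 2, 3, 4)
I2 -> (2, 3, 6, 7)
I3 -> (8, 9, 12, 13)  // struct: FPADD busy until I2 writes@7
I4 -> (14, 15, 18, 19)  // struct: FPADD busy until I3 writes@13
I5 -> (15, 20, 25, 26)  // RAW R4: wait I4 write@19
I6 -> (20, 21, 24, 25)  // struct: FPADD busy until I4 writes@19
I7 -> (27, 28, 33, 34)  // struct: FPMUL busy until I5 writes@26
I8 -> (35, 36, 41, 42)  // struct: FPMUL busy until I7 writes@34

cycle = 42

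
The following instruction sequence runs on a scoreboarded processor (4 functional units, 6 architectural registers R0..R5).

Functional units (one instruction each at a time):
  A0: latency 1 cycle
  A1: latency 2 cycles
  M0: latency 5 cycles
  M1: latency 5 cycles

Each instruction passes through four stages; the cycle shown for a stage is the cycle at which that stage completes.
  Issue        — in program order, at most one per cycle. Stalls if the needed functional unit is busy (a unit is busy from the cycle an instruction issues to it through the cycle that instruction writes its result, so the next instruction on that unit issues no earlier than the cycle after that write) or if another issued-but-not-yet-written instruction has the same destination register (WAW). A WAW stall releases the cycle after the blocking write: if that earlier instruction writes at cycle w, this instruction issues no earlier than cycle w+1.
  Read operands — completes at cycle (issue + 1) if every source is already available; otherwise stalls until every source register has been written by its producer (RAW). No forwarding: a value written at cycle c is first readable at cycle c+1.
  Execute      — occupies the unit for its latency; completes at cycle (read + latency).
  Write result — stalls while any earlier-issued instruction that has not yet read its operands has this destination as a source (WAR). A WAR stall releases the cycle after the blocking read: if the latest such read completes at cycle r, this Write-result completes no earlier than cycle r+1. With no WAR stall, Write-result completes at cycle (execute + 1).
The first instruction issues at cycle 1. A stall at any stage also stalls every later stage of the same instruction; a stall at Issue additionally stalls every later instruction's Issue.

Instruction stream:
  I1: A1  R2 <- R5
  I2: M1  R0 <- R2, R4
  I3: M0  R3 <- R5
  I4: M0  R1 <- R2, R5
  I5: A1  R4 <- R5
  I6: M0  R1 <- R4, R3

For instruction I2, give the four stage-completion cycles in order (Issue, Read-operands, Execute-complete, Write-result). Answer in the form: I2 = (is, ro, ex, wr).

cycle 1: I1 issues→A1
cycle 2: I1 reads; I2 issues→M1
cycle 3: I3 issues→M0
cycle 4: I1 exec-done; I3 reads
cycle 5: I1 writes R2
cycle 6: I2 reads
cycle 9: I3 exec-done
cycle 10: I3 writes R3
cycle 11: I2 exec-done; I4 issues→M0
cycle 12: I2 writes R0; I4 reads; I5 issues→A1
cycle 13: I5 reads
cycle 15: I5 exec-done
cycle 16: I5 writes R4
cycle 17: I4 exec-done
cycle 18: I4 writes R1
cycle 19: I6 issues→M0
cycle 20: I6 reads
cycle 25: I6 exec-done
cycle 26: I6 writes R1

I2 = (2, 6, 11, 12)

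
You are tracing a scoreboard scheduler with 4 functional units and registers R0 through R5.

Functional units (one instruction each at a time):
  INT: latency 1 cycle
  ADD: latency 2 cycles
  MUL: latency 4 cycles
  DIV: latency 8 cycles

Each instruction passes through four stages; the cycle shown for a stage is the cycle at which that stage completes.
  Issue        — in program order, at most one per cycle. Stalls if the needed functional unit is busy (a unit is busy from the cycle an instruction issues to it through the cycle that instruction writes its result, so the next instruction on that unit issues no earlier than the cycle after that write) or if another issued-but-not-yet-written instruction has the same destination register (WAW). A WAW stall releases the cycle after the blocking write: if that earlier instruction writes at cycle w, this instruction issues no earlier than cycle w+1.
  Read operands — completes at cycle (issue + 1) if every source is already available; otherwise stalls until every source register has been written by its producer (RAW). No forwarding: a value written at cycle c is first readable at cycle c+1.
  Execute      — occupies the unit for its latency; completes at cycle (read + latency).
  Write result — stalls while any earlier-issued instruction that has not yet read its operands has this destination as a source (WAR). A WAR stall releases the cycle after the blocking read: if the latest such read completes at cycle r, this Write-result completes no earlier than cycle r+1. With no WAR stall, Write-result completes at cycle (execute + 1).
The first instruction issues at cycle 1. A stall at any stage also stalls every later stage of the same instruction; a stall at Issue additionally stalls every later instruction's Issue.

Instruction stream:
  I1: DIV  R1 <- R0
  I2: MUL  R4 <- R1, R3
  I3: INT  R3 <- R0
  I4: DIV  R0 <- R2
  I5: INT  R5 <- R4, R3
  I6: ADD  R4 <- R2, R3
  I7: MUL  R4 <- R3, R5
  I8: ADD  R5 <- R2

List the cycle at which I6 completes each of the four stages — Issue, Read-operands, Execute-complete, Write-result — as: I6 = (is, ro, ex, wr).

I6 = (18, 19, 21, 22)

I1: IS=1 RO=2 EX=10 WR=11
I2: IS=2 RO=12 EX=16 WR=17  [RAW R1: wait I1 write@11]
I3: IS=3 RO=4 EX=5 WR=13  [WAR R3: wait I2 read@12]
I4: IS=12 RO=13 EX=21 WR=22  [struct: DIV busy until I1 writes@11]
I5: IS=14 RO=18 EX=19 WR=20  [struct: INT busy until I3 writes@13; RAW R4: wait I2 write@17]
I6: IS=18 RO=19 EX=21 WR=22  [WAW R4: wait I2 write@17]
I7: IS=23 RO=24 EX=28 WR=29  [WAW R4: wait I6 write@22]
I8: IS=24 RO=25 EX=27 WR=28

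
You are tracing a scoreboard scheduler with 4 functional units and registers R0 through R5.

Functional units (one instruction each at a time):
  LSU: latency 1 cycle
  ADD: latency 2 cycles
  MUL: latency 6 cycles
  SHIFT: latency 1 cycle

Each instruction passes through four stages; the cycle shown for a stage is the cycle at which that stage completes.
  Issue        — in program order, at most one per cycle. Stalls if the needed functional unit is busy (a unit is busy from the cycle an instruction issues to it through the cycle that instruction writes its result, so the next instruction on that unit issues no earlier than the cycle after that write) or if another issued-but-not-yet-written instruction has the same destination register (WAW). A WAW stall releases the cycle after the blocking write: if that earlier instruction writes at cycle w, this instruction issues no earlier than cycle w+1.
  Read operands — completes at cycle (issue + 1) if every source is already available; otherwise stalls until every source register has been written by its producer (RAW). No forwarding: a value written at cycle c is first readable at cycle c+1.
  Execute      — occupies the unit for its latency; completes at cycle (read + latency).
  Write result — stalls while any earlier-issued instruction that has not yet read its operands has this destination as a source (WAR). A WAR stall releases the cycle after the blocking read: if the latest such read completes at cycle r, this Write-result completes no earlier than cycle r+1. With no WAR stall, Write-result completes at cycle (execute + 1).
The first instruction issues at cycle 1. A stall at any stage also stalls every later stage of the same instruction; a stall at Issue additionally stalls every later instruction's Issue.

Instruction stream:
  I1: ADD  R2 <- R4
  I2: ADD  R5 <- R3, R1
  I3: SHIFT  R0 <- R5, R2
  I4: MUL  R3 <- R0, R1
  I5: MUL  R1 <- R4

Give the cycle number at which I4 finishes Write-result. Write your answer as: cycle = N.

c1: I1 dispatched to ADD
c2: I1 operands ready
c4: I1 complete
c5: R2←I1
c6: I2 dispatched to ADD
c7: I2 operands ready; I3 dispatched to SHIFT
c8: I4 dispatched to MUL
c9: I2 complete
c10: R5←I2
c11: I3 operands ready
c12: I3 complete
c13: R0←I3
c14: I4 operands ready
c20: I4 complete
c21: R3←I4
c22: I5 dispatched to MUL
c23: I5 operands ready
c29: I5 complete
c30: R1←I5

cycle = 21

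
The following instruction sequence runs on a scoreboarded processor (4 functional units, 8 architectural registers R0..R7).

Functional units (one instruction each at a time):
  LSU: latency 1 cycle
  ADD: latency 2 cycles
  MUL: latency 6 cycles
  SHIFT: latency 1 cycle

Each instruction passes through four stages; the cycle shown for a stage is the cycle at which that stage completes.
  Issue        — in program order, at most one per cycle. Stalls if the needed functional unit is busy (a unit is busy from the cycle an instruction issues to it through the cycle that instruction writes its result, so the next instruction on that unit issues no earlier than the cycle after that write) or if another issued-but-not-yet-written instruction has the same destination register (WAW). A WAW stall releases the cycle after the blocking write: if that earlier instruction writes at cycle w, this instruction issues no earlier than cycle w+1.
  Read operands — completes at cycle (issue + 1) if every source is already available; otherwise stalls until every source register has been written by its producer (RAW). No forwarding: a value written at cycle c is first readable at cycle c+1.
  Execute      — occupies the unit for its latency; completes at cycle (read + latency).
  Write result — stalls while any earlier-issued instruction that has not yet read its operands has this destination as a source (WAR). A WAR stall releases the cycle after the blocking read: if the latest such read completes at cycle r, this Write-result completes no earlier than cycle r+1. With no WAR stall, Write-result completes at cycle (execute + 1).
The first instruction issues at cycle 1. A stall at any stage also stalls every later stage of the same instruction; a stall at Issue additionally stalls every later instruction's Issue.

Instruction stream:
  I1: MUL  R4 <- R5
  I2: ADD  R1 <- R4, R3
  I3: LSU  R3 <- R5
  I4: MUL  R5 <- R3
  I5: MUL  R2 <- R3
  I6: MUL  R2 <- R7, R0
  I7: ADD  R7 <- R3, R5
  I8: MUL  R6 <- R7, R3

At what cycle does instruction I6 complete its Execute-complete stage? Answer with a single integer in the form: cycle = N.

c1: I1→MUL
c2: I1 RO, I2→ADD
c3: I3→LSU
c4: I3 RO
c5: I3 EX
c8: I1 EX
c9: I1 WR R4
c10: I2 RO, I4→MUL
c11: I3 WR R3
c12: I2 EX, I4 RO
c13: I2 WR R1
c18: I4 EX
c19: I4 WR R5
c20: I5→MUL
c21: I5 RO
c27: I5 EX
c28: I5 WR R2
c29: I6→MUL
c30: I6 RO, I7→ADD
c31: I7 RO
c33: I7 EX
c34: I7 WR R7
c36: I6 EX
c37: I6 WR R2
c38: I8→MUL
c39: I8 RO
c45: I8 EX
c46: I8 WR R6

cycle = 36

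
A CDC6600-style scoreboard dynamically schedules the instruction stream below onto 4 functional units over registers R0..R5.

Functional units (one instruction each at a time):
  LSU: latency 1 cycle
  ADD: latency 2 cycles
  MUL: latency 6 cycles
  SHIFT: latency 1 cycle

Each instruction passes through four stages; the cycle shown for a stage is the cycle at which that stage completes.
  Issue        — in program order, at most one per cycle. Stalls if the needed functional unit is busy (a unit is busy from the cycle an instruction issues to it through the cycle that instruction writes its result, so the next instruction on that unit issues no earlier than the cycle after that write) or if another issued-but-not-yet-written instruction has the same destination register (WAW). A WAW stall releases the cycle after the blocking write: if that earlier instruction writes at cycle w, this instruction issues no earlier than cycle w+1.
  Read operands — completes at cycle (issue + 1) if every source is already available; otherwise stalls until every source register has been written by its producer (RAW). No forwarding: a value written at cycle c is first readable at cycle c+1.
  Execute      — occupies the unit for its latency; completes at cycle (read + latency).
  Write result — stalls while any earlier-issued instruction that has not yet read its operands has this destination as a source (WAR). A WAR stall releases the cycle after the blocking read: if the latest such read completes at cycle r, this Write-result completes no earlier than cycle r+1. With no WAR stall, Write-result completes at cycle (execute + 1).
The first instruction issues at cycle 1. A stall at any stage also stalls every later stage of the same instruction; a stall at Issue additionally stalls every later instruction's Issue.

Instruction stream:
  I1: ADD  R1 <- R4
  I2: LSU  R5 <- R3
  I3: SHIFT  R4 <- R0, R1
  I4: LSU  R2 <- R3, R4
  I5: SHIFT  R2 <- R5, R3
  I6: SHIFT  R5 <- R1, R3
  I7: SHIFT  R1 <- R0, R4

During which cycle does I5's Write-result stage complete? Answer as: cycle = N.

1) issue 1, read 2, done 4, write 5
2) issue 2, read 3, done 4, write 5
3) issue 3, read 6, done 7, write 8  <RAW R1: wait I1 write@5>
4) issue 6, read 9, done 10, write 11  <struct: LSU busy until I2 writes@5 / RAW R4: wait I3 write@8>
5) issue 12, read 13, done 14, write 15  <WAW R2: wait I4 write@11>
6) issue 16, read 17, done 18, write 19  <struct: SHIFT busy until I5 writes@15>
7) issue 20, read 21, done 22, write 23  <struct: SHIFT busy until I6 writes@19>

cycle = 15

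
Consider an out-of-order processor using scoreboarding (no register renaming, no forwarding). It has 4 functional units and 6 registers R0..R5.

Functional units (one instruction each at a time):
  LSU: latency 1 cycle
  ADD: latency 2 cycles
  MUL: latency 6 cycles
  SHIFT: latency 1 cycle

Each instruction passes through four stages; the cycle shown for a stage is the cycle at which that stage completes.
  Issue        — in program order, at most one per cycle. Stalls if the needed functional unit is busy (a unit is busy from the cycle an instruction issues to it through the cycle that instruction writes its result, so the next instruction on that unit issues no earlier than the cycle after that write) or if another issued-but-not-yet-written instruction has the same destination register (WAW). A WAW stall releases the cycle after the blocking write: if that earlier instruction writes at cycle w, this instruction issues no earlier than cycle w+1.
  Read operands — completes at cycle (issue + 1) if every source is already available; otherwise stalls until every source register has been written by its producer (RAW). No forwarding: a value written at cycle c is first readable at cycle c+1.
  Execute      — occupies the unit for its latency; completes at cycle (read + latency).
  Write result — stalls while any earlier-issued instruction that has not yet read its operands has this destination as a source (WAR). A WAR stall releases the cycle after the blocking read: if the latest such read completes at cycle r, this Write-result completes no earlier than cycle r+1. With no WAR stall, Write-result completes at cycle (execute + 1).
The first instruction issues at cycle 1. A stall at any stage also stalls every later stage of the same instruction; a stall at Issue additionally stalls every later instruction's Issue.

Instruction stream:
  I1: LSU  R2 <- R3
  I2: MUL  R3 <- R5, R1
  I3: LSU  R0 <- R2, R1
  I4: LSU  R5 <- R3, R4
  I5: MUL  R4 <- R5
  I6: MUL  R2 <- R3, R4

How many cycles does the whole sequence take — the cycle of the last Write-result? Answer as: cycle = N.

cycle = 30

[1] I1 dispatched to LSU
[2] I1 operands ready · I2 dispatched to MUL
[3] I1 complete · I2 operands ready
[4] R2←I1
[5] I3 dispatched to LSU
[6] I3 operands ready
[7] I3 complete
[8] R0←I3
[9] I2 complete · I4 dispatched to LSU
[10] R3←I2
[11] I4 operands ready · I5 dispatched to MUL
[12] I4 complete
[13] R5←I4
[14] I5 operands ready
[20] I5 complete
[21] R4←I5
[22] I6 dispatched to MUL
[23] I6 operands ready
[29] I6 complete
[30] R2←I6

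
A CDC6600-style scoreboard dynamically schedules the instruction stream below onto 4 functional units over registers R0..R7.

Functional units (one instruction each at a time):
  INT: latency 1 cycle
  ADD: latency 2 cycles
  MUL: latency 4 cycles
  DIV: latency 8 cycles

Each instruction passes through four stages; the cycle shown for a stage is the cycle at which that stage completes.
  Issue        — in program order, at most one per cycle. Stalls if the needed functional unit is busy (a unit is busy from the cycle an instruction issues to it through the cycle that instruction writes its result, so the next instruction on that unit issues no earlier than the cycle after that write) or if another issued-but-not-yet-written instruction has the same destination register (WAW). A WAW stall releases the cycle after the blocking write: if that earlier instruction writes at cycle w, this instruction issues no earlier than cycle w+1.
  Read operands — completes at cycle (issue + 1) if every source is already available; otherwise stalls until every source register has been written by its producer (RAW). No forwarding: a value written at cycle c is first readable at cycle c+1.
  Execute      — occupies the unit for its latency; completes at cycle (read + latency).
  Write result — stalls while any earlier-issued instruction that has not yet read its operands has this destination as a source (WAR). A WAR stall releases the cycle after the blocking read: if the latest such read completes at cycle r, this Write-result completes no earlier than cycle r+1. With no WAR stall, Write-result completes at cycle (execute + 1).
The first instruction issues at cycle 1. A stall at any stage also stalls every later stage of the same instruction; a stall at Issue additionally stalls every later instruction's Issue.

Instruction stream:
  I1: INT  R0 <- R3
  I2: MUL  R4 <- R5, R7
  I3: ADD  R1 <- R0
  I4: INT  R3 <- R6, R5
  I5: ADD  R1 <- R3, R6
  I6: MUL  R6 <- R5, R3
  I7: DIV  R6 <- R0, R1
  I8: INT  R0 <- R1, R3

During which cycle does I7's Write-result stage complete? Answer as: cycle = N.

[I1] 1/2/3/4
[I2] 2/3/7/8
[I3] 3/5/7/8  (RAW R0: wait I1 write@4)
[I4] 5/6/7/8  (struct: INT busy until I1 writes@4)
[I5] 9/10/12/13  (struct: ADD busy until I3 writes@8)
[I6] 10/11/15/16
[I7] 17/18/26/27  (WAW R6: wait I6 write@16)
[I8] 18/19/20/21

cycle = 27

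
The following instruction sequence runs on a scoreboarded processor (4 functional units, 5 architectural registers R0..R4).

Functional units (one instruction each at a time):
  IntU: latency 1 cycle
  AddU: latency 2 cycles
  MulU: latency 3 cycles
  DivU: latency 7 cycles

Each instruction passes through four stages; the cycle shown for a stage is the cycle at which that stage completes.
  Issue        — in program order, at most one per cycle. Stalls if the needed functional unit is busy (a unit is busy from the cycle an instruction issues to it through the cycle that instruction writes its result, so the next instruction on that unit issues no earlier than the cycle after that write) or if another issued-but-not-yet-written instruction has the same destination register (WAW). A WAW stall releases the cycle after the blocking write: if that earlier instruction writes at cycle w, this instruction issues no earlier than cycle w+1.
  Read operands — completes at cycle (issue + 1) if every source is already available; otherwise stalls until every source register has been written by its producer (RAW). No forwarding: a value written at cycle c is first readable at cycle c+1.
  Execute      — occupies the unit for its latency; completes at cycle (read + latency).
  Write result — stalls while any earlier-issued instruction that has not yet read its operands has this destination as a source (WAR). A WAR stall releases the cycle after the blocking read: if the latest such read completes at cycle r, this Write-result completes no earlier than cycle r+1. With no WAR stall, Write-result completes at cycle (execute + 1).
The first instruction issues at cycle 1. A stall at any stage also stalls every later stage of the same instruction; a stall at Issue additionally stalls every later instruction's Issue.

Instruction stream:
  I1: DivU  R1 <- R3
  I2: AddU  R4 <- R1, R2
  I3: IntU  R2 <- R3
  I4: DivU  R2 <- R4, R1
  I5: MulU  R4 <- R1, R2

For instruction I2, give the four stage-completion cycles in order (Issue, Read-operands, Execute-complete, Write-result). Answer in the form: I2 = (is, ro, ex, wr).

I2 = (2, 11, 13, 14)

[1] I1→DivU
[2] I1 RO, I2→AddU
[3] I3→IntU
[4] I3 RO
[5] I3 EX
[9] I1 EX
[10] I1 WR R1
[11] I2 RO
[12] I3 WR R2
[13] I2 EX, I4→DivU
[14] I2 WR R4
[15] I4 RO, I5→MulU
[22] I4 EX
[23] I4 WR R2
[24] I5 RO
[27] I5 EX
[28] I5 WR R4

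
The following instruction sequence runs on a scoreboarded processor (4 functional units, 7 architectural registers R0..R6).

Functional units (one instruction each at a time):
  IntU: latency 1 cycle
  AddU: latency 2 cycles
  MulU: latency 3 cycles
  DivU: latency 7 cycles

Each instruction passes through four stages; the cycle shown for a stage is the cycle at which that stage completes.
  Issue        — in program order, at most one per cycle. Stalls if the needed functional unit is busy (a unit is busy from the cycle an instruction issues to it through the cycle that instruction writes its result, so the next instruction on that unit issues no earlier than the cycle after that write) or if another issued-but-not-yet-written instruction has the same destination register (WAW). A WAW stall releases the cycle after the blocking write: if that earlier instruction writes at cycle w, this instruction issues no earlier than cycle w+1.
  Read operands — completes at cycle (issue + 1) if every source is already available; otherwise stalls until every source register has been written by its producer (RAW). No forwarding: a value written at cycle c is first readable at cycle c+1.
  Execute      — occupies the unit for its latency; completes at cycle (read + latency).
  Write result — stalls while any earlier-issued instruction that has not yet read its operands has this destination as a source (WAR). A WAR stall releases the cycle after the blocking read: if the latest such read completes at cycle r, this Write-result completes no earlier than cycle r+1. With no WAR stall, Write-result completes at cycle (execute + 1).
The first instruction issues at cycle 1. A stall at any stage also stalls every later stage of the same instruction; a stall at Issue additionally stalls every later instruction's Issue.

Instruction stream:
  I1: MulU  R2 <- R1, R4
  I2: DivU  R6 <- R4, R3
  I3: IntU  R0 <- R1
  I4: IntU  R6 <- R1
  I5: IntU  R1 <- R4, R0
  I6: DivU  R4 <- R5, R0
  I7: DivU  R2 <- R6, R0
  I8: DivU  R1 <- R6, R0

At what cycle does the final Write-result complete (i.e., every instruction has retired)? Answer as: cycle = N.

1) issue 1, read 2, done 5, write 6
2) issue 2, read 3, done 10, write 11
3) issue 3, read 4, done 5, write 6
4) issue 12, read 13, done 14, write 15  <WAW R6: wait I2 write@11>
5) issue 16, read 17, done 18, write 19  <struct: IntU busy until I4 writes@15>
6) issue 17, read 18, done 25, write 26
7) issue 27, read 28, done 35, write 36  <struct: DivU busy until I6 writes@26>
8) issue 37, read 38, done 45, write 46  <struct: DivU busy until I7 writes@36>

cycle = 46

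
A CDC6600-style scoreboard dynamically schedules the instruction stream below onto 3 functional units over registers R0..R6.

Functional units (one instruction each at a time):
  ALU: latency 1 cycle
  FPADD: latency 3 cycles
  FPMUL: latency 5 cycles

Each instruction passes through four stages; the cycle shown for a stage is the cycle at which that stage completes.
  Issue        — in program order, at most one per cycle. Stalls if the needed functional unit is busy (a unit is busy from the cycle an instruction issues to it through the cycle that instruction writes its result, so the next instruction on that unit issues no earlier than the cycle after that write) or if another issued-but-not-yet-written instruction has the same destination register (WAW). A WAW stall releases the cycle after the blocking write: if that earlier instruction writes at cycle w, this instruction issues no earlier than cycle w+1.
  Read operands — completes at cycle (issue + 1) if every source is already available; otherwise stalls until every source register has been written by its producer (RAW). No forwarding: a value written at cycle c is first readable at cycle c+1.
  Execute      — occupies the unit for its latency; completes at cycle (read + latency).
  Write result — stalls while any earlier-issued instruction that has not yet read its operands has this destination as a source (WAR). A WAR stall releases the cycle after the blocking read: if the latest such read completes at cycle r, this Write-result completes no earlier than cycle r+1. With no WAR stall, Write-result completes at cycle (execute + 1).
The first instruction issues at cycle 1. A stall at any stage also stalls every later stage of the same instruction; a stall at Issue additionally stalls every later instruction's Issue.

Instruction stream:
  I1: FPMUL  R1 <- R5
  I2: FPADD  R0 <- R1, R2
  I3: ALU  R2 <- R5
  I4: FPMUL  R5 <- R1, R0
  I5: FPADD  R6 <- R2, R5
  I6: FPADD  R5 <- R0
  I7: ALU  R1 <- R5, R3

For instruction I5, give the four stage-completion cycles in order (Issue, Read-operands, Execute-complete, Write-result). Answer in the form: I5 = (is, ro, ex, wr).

I5 = (14, 21, 24, 25)

I1: IS=1 RO=2 EX=7 WR=8
I2: IS=2 RO=9 EX=12 WR=13  [RAW R1: wait I1 write@8]
I3: IS=3 RO=4 EX=5 WR=10  [WAR R2: wait I2 read@9]
I4: IS=9 RO=14 EX=19 WR=20  [struct: FPMUL busy until I1 writes@8; RAW R0: wait I2 write@13]
I5: IS=14 RO=21 EX=24 WR=25  [struct: FPADD busy until I2 writes@13; RAW R5: wait I4 write@20]
I6: IS=26 RO=27 EX=30 WR=31  [struct: FPADD busy until I5 writes@25]
I7: IS=27 RO=32 EX=33 WR=34  [RAW R5: wait I6 write@31]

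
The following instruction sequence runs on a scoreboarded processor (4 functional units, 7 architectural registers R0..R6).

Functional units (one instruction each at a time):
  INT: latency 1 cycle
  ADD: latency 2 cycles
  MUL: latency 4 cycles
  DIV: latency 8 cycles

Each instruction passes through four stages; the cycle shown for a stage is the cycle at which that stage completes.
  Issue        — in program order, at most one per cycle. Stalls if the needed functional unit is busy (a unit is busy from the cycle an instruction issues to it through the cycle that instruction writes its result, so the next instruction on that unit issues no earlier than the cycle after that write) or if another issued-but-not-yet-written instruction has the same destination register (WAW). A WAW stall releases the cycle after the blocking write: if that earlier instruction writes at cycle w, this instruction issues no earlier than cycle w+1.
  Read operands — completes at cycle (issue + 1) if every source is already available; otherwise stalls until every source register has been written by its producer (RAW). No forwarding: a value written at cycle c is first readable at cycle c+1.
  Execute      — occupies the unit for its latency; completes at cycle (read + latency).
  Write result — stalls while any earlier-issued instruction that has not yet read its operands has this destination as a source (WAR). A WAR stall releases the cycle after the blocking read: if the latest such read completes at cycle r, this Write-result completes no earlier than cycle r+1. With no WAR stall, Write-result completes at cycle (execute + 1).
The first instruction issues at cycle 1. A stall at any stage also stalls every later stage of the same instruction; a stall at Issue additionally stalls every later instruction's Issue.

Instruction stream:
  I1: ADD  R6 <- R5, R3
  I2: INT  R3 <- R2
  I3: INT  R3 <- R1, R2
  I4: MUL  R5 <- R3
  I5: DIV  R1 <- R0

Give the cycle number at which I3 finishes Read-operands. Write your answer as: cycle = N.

I1 -> (1, 2, 4, 5)
I2 -> (2, 3, 4, 5)
I3 -> (6, 7, 8, 9)  // struct: INT busy until I2 writes@5
I4 -> (7, 10, 14, 15)  // RAW R3: wait I3 write@9
I5 -> (8, 9, 17, 18)

cycle = 7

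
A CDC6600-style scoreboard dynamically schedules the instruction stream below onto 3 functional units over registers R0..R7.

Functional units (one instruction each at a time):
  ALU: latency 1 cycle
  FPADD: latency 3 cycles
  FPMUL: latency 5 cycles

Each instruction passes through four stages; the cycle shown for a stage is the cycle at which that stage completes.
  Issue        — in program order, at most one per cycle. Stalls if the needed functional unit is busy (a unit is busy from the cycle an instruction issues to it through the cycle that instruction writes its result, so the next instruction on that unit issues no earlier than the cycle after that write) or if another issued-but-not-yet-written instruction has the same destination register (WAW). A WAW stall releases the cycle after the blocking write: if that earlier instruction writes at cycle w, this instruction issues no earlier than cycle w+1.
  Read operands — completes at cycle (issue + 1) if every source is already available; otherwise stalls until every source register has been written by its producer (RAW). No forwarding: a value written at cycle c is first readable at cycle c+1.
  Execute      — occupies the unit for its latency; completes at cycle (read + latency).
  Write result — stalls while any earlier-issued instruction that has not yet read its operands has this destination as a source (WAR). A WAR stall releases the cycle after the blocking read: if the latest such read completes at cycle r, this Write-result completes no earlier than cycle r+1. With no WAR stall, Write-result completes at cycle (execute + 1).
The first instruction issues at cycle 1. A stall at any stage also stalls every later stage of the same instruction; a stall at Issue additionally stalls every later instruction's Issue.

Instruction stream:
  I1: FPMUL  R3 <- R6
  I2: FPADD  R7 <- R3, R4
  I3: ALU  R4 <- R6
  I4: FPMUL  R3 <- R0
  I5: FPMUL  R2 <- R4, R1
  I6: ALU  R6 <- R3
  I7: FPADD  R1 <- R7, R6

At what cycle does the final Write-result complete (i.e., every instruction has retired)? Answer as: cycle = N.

cycle = 26

[1] I1→FPMUL
[2] I1 RO | I2→FPADD
[3] I3→ALU
[4] I3 RO
[5] I3 EX
[7] I1 EX
[8] I1 WR R3
[9] I2 RO | I4→FPMUL
[10] I3 WR R4 | I4 RO
[12] I2 EX
[13] I2 WR R7
[15] I4 EX
[16] I4 WR R3
[17] I5→FPMUL
[18] I5 RO | I6→ALU
[19] I6 RO | I7→FPADD
[20] I6 EX
[21] I6 WR R6
[22] I7 RO
[23] I5 EX
[24] I5 WR R2
[25] I7 EX
[26] I7 WR R1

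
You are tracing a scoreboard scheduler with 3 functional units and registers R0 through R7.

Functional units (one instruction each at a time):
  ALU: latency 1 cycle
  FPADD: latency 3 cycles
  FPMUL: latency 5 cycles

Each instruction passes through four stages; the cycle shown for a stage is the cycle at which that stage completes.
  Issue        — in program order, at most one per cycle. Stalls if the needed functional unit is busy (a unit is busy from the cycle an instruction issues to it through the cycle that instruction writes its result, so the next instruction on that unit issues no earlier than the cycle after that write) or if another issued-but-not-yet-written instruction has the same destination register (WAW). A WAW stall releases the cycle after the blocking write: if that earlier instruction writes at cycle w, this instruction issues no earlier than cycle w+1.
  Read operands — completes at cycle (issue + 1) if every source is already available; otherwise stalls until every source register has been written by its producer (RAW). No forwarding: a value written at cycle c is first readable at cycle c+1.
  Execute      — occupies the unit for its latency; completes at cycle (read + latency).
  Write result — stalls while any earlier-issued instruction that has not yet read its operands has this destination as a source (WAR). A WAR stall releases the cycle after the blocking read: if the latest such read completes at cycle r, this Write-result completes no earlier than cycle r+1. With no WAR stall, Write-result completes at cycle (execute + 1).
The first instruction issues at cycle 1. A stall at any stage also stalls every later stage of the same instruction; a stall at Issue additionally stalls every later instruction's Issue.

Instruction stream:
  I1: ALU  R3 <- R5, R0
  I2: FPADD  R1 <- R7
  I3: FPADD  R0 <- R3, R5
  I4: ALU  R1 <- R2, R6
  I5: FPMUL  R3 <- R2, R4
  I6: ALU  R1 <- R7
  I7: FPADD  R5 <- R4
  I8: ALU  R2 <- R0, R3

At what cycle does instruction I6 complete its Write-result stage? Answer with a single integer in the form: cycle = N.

[I1] 1/2/3/4
[I2] 2/3/6/7
[I3] 8/9/12/13  (struct: FPADD busy until I2 writes@7)
[I4] 9/10/11/12
[I5] 10/11/16/17
[I6] 13/14/15/16  (struct: ALU busy until I4 writes@12)
[I7] 14/15/18/19
[I8] 17/18/19/20  (struct: ALU busy until I6 writes@16)

cycle = 16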